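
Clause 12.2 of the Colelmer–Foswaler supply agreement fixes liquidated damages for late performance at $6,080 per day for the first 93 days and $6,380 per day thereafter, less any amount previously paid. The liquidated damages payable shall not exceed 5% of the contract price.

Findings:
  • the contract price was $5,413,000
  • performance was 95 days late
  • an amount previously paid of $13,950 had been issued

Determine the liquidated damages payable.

$270,650

First 93 days: 93 × $6,080 = $565,440
Remaining days: (95 − 93) × $6,380 = $12,760
Accrued per-day damages: $565,440 + $12,760 = $578,200
Less amount previously paid: $578,200 − $13,950 = $564,250
Cap: 5% of $5,413,000 = $270,650
Cap at $270,650: $564,250 exceeds the cap → $270,650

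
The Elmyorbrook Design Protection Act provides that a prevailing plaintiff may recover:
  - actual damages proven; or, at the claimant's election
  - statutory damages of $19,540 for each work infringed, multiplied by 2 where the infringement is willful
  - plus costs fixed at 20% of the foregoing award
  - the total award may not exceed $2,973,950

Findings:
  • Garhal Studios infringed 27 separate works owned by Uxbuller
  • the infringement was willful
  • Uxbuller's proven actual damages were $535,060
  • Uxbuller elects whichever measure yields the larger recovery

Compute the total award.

Statutory damages: 27 × $19,540 = $527,580
Doubled: 2 × $527,580 = $1,055,160
Greater of actual damages ($535,060) or enhanced statutory damages ($1,055,160): $1,055,160
Costs: 20% of $1,055,160 = $211,032
Award plus costs: $1,055,160 + $211,032 = $1,266,192
Cap at $2,973,950: $1,266,192 is within the cap, no reduction.

$1,266,192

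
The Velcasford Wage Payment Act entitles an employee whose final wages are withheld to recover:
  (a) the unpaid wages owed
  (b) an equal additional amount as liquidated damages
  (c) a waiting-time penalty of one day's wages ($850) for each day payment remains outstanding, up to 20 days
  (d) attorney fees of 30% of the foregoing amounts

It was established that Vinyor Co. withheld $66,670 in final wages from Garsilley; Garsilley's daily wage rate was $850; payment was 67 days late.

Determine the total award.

$195,442

Liquidated damages (equal amount): $66,670
Penalty days: min(67, 20) = 20
Waiting-time penalty: 20 × $850 = $17,000
Subtotal: $66,670 + $66,670 + $17,000 = $150,340
Attorney fees: 30% of $150,340 = $45,102
Total award: $150,340 + $45,102 = $195,442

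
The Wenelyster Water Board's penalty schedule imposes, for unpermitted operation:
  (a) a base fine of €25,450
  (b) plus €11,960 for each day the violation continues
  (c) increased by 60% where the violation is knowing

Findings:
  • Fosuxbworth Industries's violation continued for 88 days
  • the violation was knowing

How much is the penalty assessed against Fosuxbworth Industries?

Civil penalty: €1,724,688

Per-day component: 88 × €11,960 = €1,052,480
Base plus per-day: €25,450 + €1,052,480 = €1,077,930
Enhancement: 60% of €1,077,930 = €646,758
Enhanced fine: €1,077,930 + €646,758 = €1,724,688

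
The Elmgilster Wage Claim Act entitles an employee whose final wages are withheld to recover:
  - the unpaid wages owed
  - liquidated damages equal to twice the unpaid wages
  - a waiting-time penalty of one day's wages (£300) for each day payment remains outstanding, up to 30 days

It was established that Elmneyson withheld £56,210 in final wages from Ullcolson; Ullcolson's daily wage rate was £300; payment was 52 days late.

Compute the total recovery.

Doubled: 2 × £56,210 = £112,420
Penalty days: min(52, 30) = 30
Waiting-time penalty: 30 × £300 = £9,000
Total award: £56,210 + £112,420 + £9,000 = £177,630

£177,630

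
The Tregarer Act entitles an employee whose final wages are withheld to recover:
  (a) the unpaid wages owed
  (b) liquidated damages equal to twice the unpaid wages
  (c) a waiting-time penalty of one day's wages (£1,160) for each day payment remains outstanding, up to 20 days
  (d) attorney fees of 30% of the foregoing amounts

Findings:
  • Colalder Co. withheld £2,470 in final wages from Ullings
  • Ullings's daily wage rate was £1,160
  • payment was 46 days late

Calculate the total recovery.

Doubled: 2 × £2,470 = £4,940
Penalty days: min(46, 20) = 20
Waiting-time penalty: 20 × £1,160 = £23,200
Subtotal: £2,470 + £4,940 + £23,200 = £30,610
Attorney fees: 30% of £30,610 = £9,183
Total award: £30,610 + £9,183 = £39,793

£39,793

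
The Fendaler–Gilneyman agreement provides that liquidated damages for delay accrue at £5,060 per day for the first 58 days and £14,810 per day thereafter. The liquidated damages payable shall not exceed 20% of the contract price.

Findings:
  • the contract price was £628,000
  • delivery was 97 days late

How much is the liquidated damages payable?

First 58 days: 58 × £5,060 = £293,480
Remaining days: (97 − 58) × £14,810 = £577,590
Accrued per-day damages: £293,480 + £577,590 = £871,070
Cap: 20% of £628,000 = £125,600
Cap at £125,600: £871,070 exceeds the cap → £125,600

£125,600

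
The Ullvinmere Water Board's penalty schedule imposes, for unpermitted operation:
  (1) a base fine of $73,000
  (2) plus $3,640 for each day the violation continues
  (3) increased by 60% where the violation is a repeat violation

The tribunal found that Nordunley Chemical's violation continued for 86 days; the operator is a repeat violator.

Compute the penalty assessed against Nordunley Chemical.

$617,664

Per-day component: 86 × $3,640 = $313,040
Base plus per-day: $73,000 + $313,040 = $386,040
Enhancement: 60% of $386,040 = $231,624
Enhanced fine: $386,040 + $231,624 = $617,664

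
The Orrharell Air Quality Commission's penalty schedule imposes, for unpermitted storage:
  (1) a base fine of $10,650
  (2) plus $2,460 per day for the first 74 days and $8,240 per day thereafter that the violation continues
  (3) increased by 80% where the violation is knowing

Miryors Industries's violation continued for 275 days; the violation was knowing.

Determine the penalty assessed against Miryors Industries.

First 74 days: 74 × $2,460 = $182,040
Remaining days: (275 − 74) × $8,240 = $1,656,240
Per-day component: $182,040 + $1,656,240 = $1,838,280
Base plus per-day: $10,650 + $1,838,280 = $1,848,930
Enhancement: 80% of $1,848,930 = $1,479,144
Enhanced fine: $1,848,930 + $1,479,144 = $3,328,074

$3,328,074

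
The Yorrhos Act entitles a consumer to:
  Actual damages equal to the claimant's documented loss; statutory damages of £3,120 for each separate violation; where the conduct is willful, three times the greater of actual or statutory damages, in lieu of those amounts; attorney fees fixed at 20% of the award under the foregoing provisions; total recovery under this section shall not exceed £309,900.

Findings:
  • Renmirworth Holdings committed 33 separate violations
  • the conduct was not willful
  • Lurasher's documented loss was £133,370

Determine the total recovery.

£283,596

Statutory damages: 33 × £3,120 = £102,960
Conduct not willful: the in-lieu enhancement does not apply.
Actual plus statutory damages: £133,370 + £102,960 = £236,330
Attorney fees: 20% of £236,330 = £47,266
Total before cap: £236,330 + £47,266 = £283,596
Cap at £309,900: £283,596 is within the cap, no reduction.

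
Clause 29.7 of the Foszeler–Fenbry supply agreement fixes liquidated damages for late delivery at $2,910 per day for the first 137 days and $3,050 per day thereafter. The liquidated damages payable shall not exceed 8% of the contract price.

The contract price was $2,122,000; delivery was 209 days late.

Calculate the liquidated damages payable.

$169,760

First 137 days: 137 × $2,910 = $398,670
Remaining days: (209 − 137) × $3,050 = $219,600
Accrued per-day damages: $398,670 + $219,600 = $618,270
Cap: 8% of $2,122,000 = $169,760
Cap at $169,760: $618,270 exceeds the cap → $169,760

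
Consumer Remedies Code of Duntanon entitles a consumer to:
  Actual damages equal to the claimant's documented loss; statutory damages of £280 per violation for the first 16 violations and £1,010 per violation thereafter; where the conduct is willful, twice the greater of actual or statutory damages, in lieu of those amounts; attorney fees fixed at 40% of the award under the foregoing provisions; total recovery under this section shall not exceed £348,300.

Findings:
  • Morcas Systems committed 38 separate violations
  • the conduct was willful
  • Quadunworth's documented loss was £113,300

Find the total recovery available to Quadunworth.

First 16 violations: 16 × £280 = £4,480
Remaining violations: (38 − 16) × £1,010 = £22,220
Statutory damages: £4,480 + £22,220 = £26,700
Greater of actual damages (£113,300) or statutory damages (£26,700): £113,300
Doubled: 2 × £113,300 = £226,600
Attorney fees: 40% of £226,600 = £90,640
Total before cap: £226,600 + £90,640 = £317,240
Cap at £348,300: £317,240 is within the cap, no reduction.

£317,240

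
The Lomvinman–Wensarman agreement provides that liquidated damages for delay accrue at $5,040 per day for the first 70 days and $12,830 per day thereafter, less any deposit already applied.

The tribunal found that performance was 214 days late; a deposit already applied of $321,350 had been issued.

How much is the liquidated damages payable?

First 70 days: 70 × $5,040 = $352,800
Remaining days: (214 − 70) × $12,830 = $1,847,520
Accrued per-day damages: $352,800 + $1,847,520 = $2,200,320
Less deposit already applied: $2,200,320 − $321,350 = $1,878,970

$1,878,970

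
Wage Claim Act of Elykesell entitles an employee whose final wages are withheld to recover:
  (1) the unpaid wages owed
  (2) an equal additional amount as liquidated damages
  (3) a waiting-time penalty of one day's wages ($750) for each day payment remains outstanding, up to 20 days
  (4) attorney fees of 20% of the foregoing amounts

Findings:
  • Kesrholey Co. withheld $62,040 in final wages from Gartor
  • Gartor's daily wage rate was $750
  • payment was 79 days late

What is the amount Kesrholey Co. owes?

Liquidated damages (equal amount): $62,040
Penalty days: min(79, 20) = 20
Waiting-time penalty: 20 × $750 = $15,000
Subtotal: $62,040 + $62,040 + $15,000 = $139,080
Attorney fees: 20% of $139,080 = $27,816
Total award: $139,080 + $27,816 = $166,896

$166,896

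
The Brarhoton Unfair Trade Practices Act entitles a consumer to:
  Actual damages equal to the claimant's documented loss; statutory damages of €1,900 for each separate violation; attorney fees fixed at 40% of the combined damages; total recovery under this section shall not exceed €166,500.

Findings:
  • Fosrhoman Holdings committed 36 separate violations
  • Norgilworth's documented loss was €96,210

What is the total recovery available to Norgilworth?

€166,500

Statutory damages: 36 × €1,900 = €68,400
Combined damages: €96,210 + €68,400 = €164,610
Attorney fees: 40% of €164,610 = €65,844
Total before cap: €164,610 + €65,844 = €230,454
Cap at €166,500: €230,454 exceeds the cap → €166,500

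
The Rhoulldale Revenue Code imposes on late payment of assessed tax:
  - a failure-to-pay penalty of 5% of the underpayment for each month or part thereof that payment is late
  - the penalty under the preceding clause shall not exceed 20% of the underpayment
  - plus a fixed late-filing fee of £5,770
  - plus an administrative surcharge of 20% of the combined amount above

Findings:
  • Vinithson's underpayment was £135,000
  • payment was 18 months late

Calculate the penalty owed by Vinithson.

Accrued rate: 5% × 18 = 90%, capped at 20% → 20%
Failure-to-pay penalty: 20% of £135,000 = £27,000
Penalty before surcharge: £27,000 + £5,770 = £32,770
Administrative surcharge: 20% of £32,770 = £6,554
Total penalty: £32,770 + £6,554 = £39,324

£39,324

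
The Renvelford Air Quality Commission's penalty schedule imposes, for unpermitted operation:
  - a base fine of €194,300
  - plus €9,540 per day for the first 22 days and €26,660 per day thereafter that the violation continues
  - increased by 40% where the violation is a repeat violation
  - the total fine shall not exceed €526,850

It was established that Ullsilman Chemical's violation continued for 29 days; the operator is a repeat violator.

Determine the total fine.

First 22 days: 22 × €9,540 = €209,880
Remaining days: (29 − 22) × €26,660 = €186,620
Per-day component: €209,880 + €186,620 = €396,500
Base plus per-day: €194,300 + €396,500 = €590,800
Enhancement: 40% of €590,800 = €236,320
Enhanced fine: €590,800 + €236,320 = €827,120
Cap at €526,850: €827,120 exceeds the cap → €526,850

€526,850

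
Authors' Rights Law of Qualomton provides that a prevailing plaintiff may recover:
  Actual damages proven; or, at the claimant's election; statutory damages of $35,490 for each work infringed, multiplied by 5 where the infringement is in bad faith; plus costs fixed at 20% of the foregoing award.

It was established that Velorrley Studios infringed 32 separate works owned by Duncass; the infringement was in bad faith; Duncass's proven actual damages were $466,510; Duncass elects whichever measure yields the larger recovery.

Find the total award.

Statutory damages: 32 × $35,490 = $1,135,680
Multiplied by 5: 5 × $1,135,680 = $5,678,400
Greater of actual damages ($466,510) or enhanced statutory damages ($5,678,400): $5,678,400
Costs: 20% of $5,678,400 = $1,135,680
Award plus costs: $5,678,400 + $1,135,680 = $6,814,080

$6,814,080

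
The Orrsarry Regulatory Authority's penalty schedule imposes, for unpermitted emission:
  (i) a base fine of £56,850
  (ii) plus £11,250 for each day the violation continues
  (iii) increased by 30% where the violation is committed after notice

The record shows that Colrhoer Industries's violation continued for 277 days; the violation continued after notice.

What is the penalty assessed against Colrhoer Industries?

Civil penalty: £4,125,030

Per-day component: 277 × £11,250 = £3,116,250
Base plus per-day: £56,850 + £3,116,250 = £3,173,100
Enhancement: 30% of £3,173,100 = £951,930
Enhanced fine: £3,173,100 + £951,930 = £4,125,030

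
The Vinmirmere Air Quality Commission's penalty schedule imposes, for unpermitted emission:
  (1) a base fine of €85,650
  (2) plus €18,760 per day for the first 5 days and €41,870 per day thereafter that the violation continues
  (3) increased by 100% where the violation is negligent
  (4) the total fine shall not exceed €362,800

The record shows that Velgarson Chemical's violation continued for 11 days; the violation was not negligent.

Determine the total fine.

First 5 days: 5 × €18,760 = €93,800
Remaining days: (11 − 5) × €41,870 = €251,220
Per-day component: €93,800 + €251,220 = €345,020
Base plus per-day: €85,650 + €345,020 = €430,670
The violation was not negligent: no 100% increase.
Cap at €362,800: €430,670 exceeds the cap → €362,800

Civil penalty: €362,800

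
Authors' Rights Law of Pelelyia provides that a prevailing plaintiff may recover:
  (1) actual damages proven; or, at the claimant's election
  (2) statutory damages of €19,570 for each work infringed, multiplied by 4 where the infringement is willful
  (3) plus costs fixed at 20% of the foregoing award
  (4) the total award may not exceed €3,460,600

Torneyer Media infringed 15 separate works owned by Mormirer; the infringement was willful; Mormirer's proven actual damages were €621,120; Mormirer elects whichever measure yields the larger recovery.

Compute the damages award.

Award: €1,409,040

Statutory damages: 15 × €19,570 = €293,550
Multiplied by 4: 4 × €293,550 = €1,174,200
Greater of actual damages (€621,120) or enhanced statutory damages (€1,174,200): €1,174,200
Costs: 20% of €1,174,200 = €234,840
Award plus costs: €1,174,200 + €234,840 = €1,409,040
Cap at €3,460,600: €1,409,040 is within the cap, no reduction.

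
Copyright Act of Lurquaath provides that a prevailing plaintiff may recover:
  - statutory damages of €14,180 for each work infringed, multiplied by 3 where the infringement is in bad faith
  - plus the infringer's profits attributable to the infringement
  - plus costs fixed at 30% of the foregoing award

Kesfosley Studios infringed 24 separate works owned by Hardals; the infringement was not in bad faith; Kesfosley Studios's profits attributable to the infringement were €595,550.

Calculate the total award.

Award: €1,216,631

Statutory damages: 24 × €14,180 = €340,320
Infringement not in bad faith: no ×3 enhancement.
Combined award: €340,320 + €595,550 = €935,870
Costs: 30% of €935,870 = €280,761
Award plus costs: €935,870 + €280,761 = €1,216,631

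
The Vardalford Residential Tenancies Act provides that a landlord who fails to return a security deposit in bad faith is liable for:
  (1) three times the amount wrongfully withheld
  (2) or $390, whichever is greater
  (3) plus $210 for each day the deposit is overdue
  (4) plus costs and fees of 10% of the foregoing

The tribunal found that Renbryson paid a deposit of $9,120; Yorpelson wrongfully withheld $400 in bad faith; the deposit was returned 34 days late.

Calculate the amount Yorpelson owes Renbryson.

Trebled: 3 × $400 = $1,200
Minimum $390: $1,200 meets the minimum, no increase.
Late-return penalty: 34 × $210 = $7,140
Damages plus late penalty: $1,200 + $7,140 = $8,340
Costs and fees: 10% of $8,340 = $834
Total recovery: $8,340 + $834 = $9,174

Recovery: $9,174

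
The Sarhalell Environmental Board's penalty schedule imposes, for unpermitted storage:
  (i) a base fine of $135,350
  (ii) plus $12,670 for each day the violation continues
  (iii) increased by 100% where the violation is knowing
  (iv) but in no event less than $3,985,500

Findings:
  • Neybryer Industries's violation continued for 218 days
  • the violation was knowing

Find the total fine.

Per-day component: 218 × $12,670 = $2,762,060
Base plus per-day: $135,350 + $2,762,060 = $2,897,410
Enhancement: 100% of $2,897,410 = $2,897,410
Enhanced fine: $2,897,410 + $2,897,410 = $5,794,820
Minimum $3,985,500: $5,794,820 meets the minimum, no increase.

$5,794,820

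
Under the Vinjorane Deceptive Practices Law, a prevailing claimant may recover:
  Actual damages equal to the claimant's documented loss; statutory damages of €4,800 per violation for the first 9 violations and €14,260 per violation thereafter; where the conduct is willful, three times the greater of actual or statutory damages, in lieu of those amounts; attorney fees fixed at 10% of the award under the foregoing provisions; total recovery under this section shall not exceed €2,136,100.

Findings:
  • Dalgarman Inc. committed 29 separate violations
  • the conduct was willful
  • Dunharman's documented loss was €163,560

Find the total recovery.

First 9 violations: 9 × €4,800 = €43,200
Remaining violations: (29 − 9) × €14,260 = €285,200
Statutory damages: €43,200 + €285,200 = €328,400
Greater of actual damages (€163,560) or statutory damages (€328,400): €328,400
Trebled: 3 × €328,400 = €985,200
Attorney fees: 10% of €985,200 = €98,520
Total before cap: €985,200 + €98,520 = €1,083,720
Cap at €2,136,100: €1,083,720 is within the cap, no reduction.

Total recovery: €1,083,720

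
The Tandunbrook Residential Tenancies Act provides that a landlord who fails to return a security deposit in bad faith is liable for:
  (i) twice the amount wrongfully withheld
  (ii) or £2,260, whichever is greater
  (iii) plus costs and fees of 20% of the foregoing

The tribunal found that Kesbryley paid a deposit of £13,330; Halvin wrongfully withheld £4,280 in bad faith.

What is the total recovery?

Doubled: 2 × £4,280 = £8,560
Minimum £2,260: £8,560 meets the minimum, no increase.
Costs and fees: 20% of £8,560 = £1,712
Total recovery: £8,560 + £1,712 = £10,272

Recovery: £10,272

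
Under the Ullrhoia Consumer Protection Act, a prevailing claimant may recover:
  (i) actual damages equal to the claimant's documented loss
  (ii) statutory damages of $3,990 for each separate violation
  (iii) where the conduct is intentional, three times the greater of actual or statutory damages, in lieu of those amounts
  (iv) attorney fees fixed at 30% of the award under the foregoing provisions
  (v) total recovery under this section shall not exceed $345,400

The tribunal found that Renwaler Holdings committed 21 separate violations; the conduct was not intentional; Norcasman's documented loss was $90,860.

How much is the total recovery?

$227,045

Statutory damages: 21 × $3,990 = $83,790
Conduct not intentional: the in-lieu enhancement does not apply.
Actual plus statutory damages: $90,860 + $83,790 = $174,650
Attorney fees: 30% of $174,650 = $52,395
Total before cap: $174,650 + $52,395 = $227,045
Cap at $345,400: $227,045 is within the cap, no reduction.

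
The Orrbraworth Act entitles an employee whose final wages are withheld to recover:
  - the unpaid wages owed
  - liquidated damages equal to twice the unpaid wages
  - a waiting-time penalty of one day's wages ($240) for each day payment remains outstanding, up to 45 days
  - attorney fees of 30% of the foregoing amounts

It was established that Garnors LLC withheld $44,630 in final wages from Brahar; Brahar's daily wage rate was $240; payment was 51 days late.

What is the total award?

$188,097

Doubled: 2 × $44,630 = $89,260
Penalty days: min(51, 45) = 45
Waiting-time penalty: 45 × $240 = $10,800
Subtotal: $44,630 + $89,260 + $10,800 = $144,690
Attorney fees: 30% of $144,690 = $43,407
Total award: $144,690 + $43,407 = $188,097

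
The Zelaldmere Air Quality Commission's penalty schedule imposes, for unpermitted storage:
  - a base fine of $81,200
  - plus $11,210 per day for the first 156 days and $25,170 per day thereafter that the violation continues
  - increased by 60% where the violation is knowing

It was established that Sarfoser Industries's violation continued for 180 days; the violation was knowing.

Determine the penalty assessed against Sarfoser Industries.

$3,894,464

First 156 days: 156 × $11,210 = $1,748,760
Remaining days: (180 − 156) × $25,170 = $604,080
Per-day component: $1,748,760 + $604,080 = $2,352,840
Base plus per-day: $81,200 + $2,352,840 = $2,434,040
Enhancement: 60% of $2,434,040 = $1,460,424
Enhanced fine: $2,434,040 + $1,460,424 = $3,894,464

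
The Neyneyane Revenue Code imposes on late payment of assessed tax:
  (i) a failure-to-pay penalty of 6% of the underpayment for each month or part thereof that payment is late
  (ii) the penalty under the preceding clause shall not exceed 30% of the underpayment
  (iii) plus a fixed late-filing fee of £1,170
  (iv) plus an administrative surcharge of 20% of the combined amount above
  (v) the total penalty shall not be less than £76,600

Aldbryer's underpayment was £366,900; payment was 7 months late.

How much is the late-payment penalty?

Accrued rate: 6% × 7 = 42%, capped at 30% → 30%
Failure-to-pay penalty: 30% of £366,900 = £110,070
Penalty before surcharge: £110,070 + £1,170 = £111,240
Administrative surcharge: 20% of £111,240 = £22,248
Total penalty: £111,240 + £22,248 = £133,488
Minimum £76,600: £133,488 meets the minimum, no increase.

£133,488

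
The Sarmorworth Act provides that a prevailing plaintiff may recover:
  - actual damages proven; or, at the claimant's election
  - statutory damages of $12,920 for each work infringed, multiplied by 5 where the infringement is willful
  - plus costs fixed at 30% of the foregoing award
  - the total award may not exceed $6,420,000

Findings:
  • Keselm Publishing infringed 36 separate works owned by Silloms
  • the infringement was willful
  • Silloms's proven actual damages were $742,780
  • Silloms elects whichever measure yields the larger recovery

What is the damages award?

$3,023,280

Statutory damages: 36 × $12,920 = $465,120
Multiplied by 5: 5 × $465,120 = $2,325,600
Greater of actual damages ($742,780) or enhanced statutory damages ($2,325,600): $2,325,600
Costs: 30% of $2,325,600 = $697,680
Award plus costs: $2,325,600 + $697,680 = $3,023,280
Cap at $6,420,000: $3,023,280 is within the cap, no reduction.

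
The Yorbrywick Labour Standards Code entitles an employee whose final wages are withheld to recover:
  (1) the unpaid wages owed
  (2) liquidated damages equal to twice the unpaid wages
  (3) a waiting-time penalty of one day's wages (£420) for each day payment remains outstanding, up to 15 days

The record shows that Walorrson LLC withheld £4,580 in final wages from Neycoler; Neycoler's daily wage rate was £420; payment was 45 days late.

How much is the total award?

Doubled: 2 × £4,580 = £9,160
Penalty days: min(45, 15) = 15
Waiting-time penalty: 15 × £420 = £6,300
Total award: £4,580 + £9,160 + £6,300 = £20,040

£20,040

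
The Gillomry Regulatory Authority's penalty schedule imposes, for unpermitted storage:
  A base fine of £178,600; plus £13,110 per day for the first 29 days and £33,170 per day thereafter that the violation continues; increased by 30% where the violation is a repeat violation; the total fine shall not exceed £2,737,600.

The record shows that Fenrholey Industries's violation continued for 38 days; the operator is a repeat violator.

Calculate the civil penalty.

First 29 days: 29 × £13,110 = £380,190
Remaining days: (38 − 29) × £33,170 = £298,530
Per-day component: £380,190 + £298,530 = £678,720
Base plus per-day: £178,600 + £678,720 = £857,320
Enhancement: 30% of £857,320 = £257,196
Enhanced fine: £857,320 + £257,196 = £1,114,516
Cap at £2,737,600: £1,114,516 is within the cap, no reduction.

£1,114,516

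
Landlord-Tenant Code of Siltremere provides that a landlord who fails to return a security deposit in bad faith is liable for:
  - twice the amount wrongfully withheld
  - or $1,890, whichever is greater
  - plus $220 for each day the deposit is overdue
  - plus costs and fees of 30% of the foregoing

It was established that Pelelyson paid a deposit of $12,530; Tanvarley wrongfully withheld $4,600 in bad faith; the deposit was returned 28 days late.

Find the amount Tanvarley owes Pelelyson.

$19,968

Doubled: 2 × $4,600 = $9,200
Minimum $1,890: $9,200 meets the minimum, no increase.
Late-return penalty: 28 × $220 = $6,160
Damages plus late penalty: $9,200 + $6,160 = $15,360
Costs and fees: 30% of $15,360 = $4,608
Total recovery: $15,360 + $4,608 = $19,968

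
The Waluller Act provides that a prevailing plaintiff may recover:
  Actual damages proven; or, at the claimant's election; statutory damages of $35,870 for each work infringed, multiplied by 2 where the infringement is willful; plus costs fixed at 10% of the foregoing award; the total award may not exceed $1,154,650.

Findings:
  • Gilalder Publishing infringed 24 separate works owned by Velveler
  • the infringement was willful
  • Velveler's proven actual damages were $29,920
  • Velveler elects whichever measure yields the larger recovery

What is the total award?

Statutory damages: 24 × $35,870 = $860,880
Doubled: 2 × $860,880 = $1,721,760
Greater of actual damages ($29,920) or enhanced statutory damages ($1,721,760): $1,721,760
Costs: 10% of $1,721,760 = $172,176
Award plus costs: $1,721,760 + $172,176 = $1,893,936
Cap at $1,154,650: $1,893,936 exceeds the cap → $1,154,650

$1,154,650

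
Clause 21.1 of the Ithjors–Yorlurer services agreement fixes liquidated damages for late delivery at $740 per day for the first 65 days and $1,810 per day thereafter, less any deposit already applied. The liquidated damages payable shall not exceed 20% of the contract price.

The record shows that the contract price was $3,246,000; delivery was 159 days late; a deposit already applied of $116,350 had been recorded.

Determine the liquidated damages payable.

Liquidated damages: $101,890

First 65 days: 65 × $740 = $48,100
Remaining days: (159 − 65) × $1,810 = $170,140
Accrued per-day damages: $48,100 + $170,140 = $218,240
Less deposit already applied: $218,240 − $116,350 = $101,890
Cap: 20% of $3,246,000 = $649,200
Cap at $649,200: $101,890 is within the cap, no reduction.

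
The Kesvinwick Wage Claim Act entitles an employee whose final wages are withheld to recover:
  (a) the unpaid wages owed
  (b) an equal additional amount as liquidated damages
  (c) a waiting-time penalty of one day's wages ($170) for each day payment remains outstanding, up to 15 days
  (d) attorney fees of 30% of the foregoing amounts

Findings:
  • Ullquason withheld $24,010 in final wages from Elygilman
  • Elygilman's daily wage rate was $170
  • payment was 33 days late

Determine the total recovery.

Total award: $65,741

Liquidated damages (equal amount): $24,010
Penalty days: min(33, 15) = 15
Waiting-time penalty: 15 × $170 = $2,550
Subtotal: $24,010 + $24,010 + $2,550 = $50,570
Attorney fees: 30% of $50,570 = $15,171
Total award: $50,570 + $15,171 = $65,741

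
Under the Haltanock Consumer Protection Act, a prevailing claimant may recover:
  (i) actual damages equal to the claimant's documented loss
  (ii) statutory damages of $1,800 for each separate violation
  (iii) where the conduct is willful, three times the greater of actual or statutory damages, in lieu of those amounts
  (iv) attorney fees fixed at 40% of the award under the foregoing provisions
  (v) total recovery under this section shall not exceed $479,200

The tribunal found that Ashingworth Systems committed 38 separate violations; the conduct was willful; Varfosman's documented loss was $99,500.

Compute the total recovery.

$417,900

Statutory damages: 38 × $1,800 = $68,400
Greater of actual damages ($99,500) or statutory damages ($68,400): $99,500
Trebled: 3 × $99,500 = $298,500
Attorney fees: 40% of $298,500 = $119,400
Total before cap: $298,500 + $119,400 = $417,900
Cap at $479,200: $417,900 is within the cap, no reduction.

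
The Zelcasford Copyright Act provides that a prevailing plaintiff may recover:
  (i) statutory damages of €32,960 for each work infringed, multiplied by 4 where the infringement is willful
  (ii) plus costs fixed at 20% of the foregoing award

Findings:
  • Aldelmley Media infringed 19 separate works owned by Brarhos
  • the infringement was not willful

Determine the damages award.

Statutory damages: 19 × €32,960 = €626,240
Infringement not willful: no ×4 enhancement.
Costs: 20% of €626,240 = €125,248
Award plus costs: €626,240 + €125,248 = €751,488

€751,488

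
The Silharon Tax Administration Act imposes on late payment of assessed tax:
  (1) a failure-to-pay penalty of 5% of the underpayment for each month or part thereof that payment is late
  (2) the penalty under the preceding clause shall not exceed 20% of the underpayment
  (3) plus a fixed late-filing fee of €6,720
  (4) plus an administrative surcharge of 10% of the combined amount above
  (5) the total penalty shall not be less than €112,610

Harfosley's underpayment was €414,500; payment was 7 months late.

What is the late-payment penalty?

€112,610

Accrued rate: 5% × 7 = 35%, capped at 20% → 20%
Failure-to-pay penalty: 20% of €414,500 = €82,900
Penalty before surcharge: €82,900 + €6,720 = €89,620
Administrative surcharge: 10% of €89,620 = €8,962
Total penalty: €89,620 + €8,962 = €98,582
Minimum €112,610: €98,582 is below the minimum → €112,610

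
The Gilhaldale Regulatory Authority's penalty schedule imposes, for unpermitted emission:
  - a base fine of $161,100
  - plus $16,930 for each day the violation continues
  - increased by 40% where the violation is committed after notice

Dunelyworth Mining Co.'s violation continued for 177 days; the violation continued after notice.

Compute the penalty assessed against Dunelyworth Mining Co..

Per-day component: 177 × $16,930 = $2,996,610
Base plus per-day: $161,100 + $2,996,610 = $3,157,710
Enhancement: 40% of $3,157,710 = $1,263,084
Enhanced fine: $3,157,710 + $1,263,084 = $4,420,794

$4,420,794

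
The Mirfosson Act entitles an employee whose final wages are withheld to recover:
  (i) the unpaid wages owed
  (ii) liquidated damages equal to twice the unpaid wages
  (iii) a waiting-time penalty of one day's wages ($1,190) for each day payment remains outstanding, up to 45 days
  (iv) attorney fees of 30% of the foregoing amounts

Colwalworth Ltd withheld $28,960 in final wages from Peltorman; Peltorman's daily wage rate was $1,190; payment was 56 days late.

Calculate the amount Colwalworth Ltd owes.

Doubled: 2 × $28,960 = $57,920
Penalty days: min(56, 45) = 45
Waiting-time penalty: 45 × $1,190 = $53,550
Subtotal: $28,960 + $57,920 + $53,550 = $140,430
Attorney fees: 30% of $140,430 = $42,129
Total award: $140,430 + $42,129 = $182,559

$182,559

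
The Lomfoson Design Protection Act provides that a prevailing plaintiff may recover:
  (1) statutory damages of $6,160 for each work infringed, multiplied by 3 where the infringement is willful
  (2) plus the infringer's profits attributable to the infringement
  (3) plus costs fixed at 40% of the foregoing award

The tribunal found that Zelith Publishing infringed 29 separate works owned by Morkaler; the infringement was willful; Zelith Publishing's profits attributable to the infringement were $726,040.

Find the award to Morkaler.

Statutory damages: 29 × $6,160 = $178,640
Trebled: 3 × $178,640 = $535,920
Combined award: $535,920 + $726,040 = $1,261,960
Costs: 40% of $1,261,960 = $504,784
Award plus costs: $1,261,960 + $504,784 = $1,766,744

$1,766,744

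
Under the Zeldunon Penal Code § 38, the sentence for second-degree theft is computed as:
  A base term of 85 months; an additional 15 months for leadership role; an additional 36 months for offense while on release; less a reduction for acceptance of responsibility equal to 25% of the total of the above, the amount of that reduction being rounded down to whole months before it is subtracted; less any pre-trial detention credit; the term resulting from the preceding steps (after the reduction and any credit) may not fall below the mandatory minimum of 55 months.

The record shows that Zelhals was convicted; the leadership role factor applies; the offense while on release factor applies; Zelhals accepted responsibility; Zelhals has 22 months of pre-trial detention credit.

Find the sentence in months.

80 months

Leadership role enhancement: +15 months
Offense while on release enhancement: +36 months
Adjusted term: 85 months + 15 months + 36 months = 136 months
Acceptance of responsibility reduction: 25% of 136 months = 34 months (rounded down)
After reduction: 136 − 34 = 102 months
Less pre-trial detention credit: 102 months − 22 months = 80 months
Minimum 55 months: 80 months meets the minimum, no increase.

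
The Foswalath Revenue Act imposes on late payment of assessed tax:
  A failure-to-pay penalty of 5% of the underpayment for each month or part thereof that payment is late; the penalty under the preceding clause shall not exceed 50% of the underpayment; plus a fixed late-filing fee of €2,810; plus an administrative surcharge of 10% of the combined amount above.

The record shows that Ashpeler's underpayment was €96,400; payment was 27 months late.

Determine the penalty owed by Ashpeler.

€56,111

Accrued rate: 5% × 27 = 135%, capped at 50% → 50%
Failure-to-pay penalty: 50% of €96,400 = €48,200
Penalty before surcharge: €48,200 + €2,810 = €51,010
Administrative surcharge: 10% of €51,010 = €5,101
Total penalty: €51,010 + €5,101 = €56,111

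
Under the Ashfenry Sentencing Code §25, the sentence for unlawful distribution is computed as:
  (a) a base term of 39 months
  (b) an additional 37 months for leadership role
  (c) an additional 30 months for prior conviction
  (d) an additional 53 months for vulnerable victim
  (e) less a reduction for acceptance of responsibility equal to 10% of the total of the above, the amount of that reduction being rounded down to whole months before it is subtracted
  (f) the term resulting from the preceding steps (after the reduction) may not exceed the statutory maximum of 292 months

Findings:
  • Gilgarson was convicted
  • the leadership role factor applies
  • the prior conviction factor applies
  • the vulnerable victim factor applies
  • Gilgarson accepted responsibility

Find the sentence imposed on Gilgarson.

144 months

Leadership role enhancement: +37 months
Prior conviction enhancement: +30 months
Vulnerable victim enhancement: +53 months
Adjusted term: 39 months + 37 months + 30 months + 53 months = 159 months
Acceptance of responsibility reduction: 10% of 159 months = 15 months (rounded down)
After reduction: 159 − 15 = 144 months
Cap at 292 months: 144 months is within the cap, no reduction.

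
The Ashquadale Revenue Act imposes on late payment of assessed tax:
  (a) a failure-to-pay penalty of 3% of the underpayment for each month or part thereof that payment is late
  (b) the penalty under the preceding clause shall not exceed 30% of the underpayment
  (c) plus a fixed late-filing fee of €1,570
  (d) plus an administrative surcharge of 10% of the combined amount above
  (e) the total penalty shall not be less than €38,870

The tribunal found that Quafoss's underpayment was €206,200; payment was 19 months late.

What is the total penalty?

€69,773

Accrued rate: 3% × 19 = 57%, capped at 30% → 30%
Failure-to-pay penalty: 30% of €206,200 = €61,860
Penalty before surcharge: €61,860 + €1,570 = €63,430
Administrative surcharge: 10% of €63,430 = €6,343
Total penalty: €63,430 + €6,343 = €69,773
Minimum €38,870: €69,773 meets the minimum, no increase.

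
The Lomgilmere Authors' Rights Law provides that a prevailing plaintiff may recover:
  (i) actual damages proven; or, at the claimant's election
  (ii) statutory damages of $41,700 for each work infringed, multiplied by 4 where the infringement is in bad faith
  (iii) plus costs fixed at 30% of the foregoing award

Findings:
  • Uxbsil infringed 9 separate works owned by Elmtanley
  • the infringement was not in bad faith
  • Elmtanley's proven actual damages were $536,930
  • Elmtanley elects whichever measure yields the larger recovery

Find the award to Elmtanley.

$698,009

Statutory damages: 9 × $41,700 = $375,300
Infringement not in bad faith: no ×4 enhancement.
Greater of actual damages ($536,930) or statutory damages ($375,300): $536,930
Costs: 30% of $536,930 = $161,079
Award plus costs: $536,930 + $161,079 = $698,009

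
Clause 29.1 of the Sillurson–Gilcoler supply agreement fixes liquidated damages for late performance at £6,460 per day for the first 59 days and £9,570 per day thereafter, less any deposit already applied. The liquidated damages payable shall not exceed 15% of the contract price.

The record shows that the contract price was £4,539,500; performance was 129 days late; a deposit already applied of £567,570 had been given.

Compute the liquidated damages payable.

First 59 days: 59 × £6,460 = £381,140
Remaining days: (129 − 59) × £9,570 = £669,900
Accrued per-day damages: £381,140 + £669,900 = £1,051,040
Less deposit already applied: £1,051,040 − £567,570 = £483,470
Cap: 15% of £4,539,500 = £680,925
Cap at £680,925: £483,470 is within the cap, no reduction.

£483,470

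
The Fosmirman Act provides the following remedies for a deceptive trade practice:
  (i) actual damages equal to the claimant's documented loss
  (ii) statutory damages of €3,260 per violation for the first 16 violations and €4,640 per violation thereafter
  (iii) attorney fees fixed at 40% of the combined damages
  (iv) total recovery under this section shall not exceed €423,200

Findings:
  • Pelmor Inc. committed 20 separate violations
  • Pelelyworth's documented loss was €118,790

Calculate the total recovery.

First 16 violations: 16 × €3,260 = €52,160
Remaining violations: (20 − 16) × €4,640 = €18,560
Statutory damages: €52,160 + €18,560 = €70,720
Combined damages: €118,790 + €70,720 = €189,510
Attorney fees: 40% of €189,510 = €75,804
Total before cap: €189,510 + €75,804 = €265,314
Cap at €423,200: €265,314 is within the cap, no reduction.

Total recovery: €265,314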